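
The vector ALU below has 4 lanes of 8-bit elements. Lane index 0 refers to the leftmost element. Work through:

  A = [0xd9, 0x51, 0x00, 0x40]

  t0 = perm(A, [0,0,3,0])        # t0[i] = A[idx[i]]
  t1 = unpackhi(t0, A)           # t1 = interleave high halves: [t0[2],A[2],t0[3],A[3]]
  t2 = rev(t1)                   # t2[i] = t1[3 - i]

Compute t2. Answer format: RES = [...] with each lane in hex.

RES = [ 0x40  0xd9  0x00  0x40 ]

  t0: d9 d9 40 d9
  t1: 40 00 d9 40
  t2: 40 d9 00 40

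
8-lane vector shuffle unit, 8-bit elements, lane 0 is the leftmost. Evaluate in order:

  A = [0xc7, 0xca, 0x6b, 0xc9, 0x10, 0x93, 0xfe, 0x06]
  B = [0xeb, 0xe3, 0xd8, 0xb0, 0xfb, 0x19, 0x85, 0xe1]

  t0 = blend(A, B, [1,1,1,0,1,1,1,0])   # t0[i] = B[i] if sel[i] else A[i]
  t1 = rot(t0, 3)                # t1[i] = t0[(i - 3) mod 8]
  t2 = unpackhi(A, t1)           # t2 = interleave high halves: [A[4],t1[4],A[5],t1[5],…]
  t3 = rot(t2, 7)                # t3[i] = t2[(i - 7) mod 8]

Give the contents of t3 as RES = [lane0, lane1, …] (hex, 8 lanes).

t0 = [0xeb, 0xe3, 0xd8, 0xc9, 0xfb, 0x19, 0x85, 0x06]
t1 = [0x19, 0x85, 0x06, 0xeb, 0xe3, 0xd8, 0xc9, 0xfb]
t2 = [0x10, 0xe3, 0x93, 0xd8, 0xfe, 0xc9, 0x06, 0xfb]
t3 = [0xe3, 0x93, 0xd8, 0xfe, 0xc9, 0x06, 0xfb, 0x10]

RES = [ 0xe3  0x93  0xd8  0xfe  0xc9  0x06  0xfb  0x10 ]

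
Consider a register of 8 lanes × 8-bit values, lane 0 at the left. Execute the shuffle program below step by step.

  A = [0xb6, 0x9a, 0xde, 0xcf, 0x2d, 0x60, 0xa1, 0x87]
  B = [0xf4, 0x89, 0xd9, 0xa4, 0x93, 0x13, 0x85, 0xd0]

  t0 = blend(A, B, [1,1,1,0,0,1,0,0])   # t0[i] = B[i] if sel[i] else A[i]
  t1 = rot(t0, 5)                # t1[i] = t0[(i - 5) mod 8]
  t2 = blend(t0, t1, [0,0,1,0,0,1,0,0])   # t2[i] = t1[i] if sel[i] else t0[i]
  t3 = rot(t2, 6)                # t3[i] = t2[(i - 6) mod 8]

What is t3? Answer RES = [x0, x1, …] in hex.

RES = [ 0x13  0xcf  0x2d  0xf4  0xa1  0x87  0xf4  0x89 ]

t0 = [0xf4, 0x89, 0xd9, 0xcf, 0x2d, 0x13, 0xa1, 0x87]
t1 = [0xcf, 0x2d, 0x13, 0xa1, 0x87, 0xf4, 0x89, 0xd9]
t2 = [0xf4, 0x89, 0x13, 0xcf, 0x2d, 0xf4, 0xa1, 0x87]
t3 = [0x13, 0xcf, 0x2d, 0xf4, 0xa1, 0x87, 0xf4, 0x89]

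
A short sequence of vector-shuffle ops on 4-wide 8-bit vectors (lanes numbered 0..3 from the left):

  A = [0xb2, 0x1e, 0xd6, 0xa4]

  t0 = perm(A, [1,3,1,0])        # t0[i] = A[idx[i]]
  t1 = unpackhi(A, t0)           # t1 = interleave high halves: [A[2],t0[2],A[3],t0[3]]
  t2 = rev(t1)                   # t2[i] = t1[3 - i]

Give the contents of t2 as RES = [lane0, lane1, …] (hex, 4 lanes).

  t0: 1e a4 1e b2
  t1: d6 1e a4 b2
  t2: b2 a4 1e d6

RES = [0xb2, 0xa4, 0x1e, 0xd6]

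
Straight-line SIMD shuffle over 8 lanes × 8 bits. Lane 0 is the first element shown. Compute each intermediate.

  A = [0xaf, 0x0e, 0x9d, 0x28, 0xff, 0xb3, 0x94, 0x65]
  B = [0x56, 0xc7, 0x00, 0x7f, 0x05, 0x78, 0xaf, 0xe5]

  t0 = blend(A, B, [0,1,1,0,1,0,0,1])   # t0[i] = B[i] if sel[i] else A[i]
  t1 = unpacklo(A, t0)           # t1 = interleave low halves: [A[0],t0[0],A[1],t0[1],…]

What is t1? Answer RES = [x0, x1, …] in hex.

RES = [ 0xaf  0xaf  0x0e  0xc7  0x9d  0x00  0x28  0x28 ]

t0 = [0xaf, 0xc7, 0x00, 0x28, 0x05, 0xb3, 0x94, 0xe5]
t1 = [0xaf, 0xaf, 0x0e, 0xc7, 0x9d, 0x00, 0x28, 0x28]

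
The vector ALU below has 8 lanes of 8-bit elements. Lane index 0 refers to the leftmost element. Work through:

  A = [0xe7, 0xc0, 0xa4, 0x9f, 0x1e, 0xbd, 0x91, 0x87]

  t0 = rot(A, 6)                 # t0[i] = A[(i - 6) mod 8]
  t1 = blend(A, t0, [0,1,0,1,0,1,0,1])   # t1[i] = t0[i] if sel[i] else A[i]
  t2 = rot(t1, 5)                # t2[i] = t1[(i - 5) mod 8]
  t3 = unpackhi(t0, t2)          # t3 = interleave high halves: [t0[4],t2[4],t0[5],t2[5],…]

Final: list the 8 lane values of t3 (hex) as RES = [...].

  t0: a4 9f 1e bd 91 87 e7 c0
  t1: e7 9f a4 bd 1e 87 91 c0
  t2: bd 1e 87 91 c0 e7 9f a4
  t3: 91 c0 87 e7 e7 9f c0 a4

RES = [0x91, 0xc0, 0x87, 0xe7, 0xe7, 0x9f, 0xc0, 0xa4]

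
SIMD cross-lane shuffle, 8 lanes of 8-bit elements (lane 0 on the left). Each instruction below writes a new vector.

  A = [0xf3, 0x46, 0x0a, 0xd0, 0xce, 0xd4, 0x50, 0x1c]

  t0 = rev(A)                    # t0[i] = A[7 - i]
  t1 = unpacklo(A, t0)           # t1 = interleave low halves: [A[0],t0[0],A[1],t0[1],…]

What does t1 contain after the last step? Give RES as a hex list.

RES = [0xf3, 0x1c, 0x46, 0x50, 0x0a, 0xd4, 0xd0, 0xce]

  t0: 1c 50 d4 ce d0 0a 46 f3
  t1: f3 1c 46 50 0a d4 d0 ce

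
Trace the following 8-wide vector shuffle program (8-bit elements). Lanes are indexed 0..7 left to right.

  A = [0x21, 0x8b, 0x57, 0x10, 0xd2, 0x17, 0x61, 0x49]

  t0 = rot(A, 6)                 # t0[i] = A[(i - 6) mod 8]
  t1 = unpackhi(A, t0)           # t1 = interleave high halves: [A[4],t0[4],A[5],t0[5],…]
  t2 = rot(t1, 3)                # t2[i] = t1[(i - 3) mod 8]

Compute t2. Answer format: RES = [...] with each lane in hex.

→ t0 |57|10|d2|17|61|49|21|8b|
→ t1 |d2|61|17|49|61|21|49|8b|
→ t2 |21|49|8b|d2|61|17|49|61|

RES = [ 0x21  0x49  0x8b  0xd2  0x61  0x17  0x49  0x61 ]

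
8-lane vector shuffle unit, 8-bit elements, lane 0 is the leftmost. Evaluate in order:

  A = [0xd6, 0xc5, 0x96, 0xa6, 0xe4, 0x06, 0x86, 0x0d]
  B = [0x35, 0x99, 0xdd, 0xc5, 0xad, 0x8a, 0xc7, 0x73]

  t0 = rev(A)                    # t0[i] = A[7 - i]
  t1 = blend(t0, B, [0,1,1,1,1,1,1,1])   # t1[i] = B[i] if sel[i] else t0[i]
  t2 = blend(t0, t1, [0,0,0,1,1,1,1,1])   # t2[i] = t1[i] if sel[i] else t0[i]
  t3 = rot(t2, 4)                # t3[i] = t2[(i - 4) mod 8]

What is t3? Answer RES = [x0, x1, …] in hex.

RES = [0xad, 0x8a, 0xc7, 0x73, 0x0d, 0x86, 0x06, 0xc5]

t0 = [0x0d, 0x86, 0x06, 0xe4, 0xa6, 0x96, 0xc5, 0xd6]
t1 = [0x0d, 0x99, 0xdd, 0xc5, 0xad, 0x8a, 0xc7, 0x73]
t2 = [0x0d, 0x86, 0x06, 0xc5, 0xad, 0x8a, 0xc7, 0x73]
t3 = [0xad, 0x8a, 0xc7, 0x73, 0x0d, 0x86, 0x06, 0xc5]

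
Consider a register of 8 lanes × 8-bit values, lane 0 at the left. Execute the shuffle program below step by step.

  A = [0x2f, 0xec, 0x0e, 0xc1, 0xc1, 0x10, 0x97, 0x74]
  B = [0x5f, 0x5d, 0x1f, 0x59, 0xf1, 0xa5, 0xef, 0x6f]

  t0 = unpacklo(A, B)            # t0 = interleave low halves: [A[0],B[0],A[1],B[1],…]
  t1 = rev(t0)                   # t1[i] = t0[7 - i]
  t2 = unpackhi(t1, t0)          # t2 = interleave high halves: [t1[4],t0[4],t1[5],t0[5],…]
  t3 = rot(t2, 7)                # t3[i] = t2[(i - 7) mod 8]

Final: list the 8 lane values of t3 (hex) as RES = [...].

RES = [0x0e, 0xec, 0x1f, 0x5f, 0xc1, 0x2f, 0x59, 0x5d]

→ t0 |2f|5f|ec|5d|0e|1f|c1|59|
→ t1 |59|c1|1f|0e|5d|ec|5f|2f|
→ t2 |5d|0e|ec|1f|5f|c1|2f|59|
→ t3 |0e|ec|1f|5f|c1|2f|59|5d|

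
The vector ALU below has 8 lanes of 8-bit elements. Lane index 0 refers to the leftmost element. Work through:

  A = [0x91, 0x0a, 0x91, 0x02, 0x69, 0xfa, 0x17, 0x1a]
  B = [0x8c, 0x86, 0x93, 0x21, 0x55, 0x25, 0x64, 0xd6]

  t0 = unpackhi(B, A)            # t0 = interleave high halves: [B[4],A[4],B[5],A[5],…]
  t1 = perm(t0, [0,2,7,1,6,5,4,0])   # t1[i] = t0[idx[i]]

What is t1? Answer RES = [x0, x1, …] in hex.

RES = [ 0x55  0x25  0x1a  0x69  0xd6  0x17  0x64  0x55 ]

t0 = [0x55, 0x69, 0x25, 0xfa, 0x64, 0x17, 0xd6, 0x1a]
t1 = [0x55, 0x25, 0x1a, 0x69, 0xd6, 0x17, 0x64, 0x55]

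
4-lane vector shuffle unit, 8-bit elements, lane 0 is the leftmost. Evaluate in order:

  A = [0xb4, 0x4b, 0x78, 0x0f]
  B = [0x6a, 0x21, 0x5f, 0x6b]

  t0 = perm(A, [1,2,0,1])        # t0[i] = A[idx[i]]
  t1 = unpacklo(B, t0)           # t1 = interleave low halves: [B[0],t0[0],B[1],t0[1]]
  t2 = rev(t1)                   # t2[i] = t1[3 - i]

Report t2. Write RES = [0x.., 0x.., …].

→ t0 |4b|78|b4|4b|
→ t1 |6a|4b|21|78|
→ t2 |78|21|4b|6a|

RES = [ 0x78  0x21  0x4b  0x6a ]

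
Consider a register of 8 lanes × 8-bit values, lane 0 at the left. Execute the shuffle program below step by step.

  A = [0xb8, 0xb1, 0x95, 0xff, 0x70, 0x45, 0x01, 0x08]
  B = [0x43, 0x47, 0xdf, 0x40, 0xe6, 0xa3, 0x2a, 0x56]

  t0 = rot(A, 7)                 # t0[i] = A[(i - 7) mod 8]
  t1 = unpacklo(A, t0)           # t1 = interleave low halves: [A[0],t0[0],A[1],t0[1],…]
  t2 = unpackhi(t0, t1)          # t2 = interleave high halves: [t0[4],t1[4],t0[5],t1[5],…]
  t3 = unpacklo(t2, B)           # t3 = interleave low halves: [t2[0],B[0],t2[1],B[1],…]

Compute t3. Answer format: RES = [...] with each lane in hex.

RES = [ 0x45  0x43  0x95  0x47  0x01  0xdf  0xff  0x40 ]

→ t0 |b1|95|ff|70|45|01|08|b8|
→ t1 |b8|b1|b1|95|95|ff|ff|70|
→ t2 |45|95|01|ff|08|ff|b8|70|
→ t3 |45|43|95|47|01|df|ff|40|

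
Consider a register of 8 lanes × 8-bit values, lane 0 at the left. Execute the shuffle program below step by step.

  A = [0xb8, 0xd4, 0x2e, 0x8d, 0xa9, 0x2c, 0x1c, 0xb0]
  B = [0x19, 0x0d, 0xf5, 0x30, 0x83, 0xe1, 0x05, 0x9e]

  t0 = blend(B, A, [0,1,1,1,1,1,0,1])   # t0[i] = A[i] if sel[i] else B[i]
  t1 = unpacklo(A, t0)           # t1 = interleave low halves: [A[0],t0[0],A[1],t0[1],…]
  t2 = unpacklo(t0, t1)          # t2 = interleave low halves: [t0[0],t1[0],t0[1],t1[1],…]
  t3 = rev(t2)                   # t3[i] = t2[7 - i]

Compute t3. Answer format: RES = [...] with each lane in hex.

t0 = [0x19, 0xd4, 0x2e, 0x8d, 0xa9, 0x2c, 0x05, 0xb0]
t1 = [0xb8, 0x19, 0xd4, 0xd4, 0x2e, 0x2e, 0x8d, 0x8d]
t2 = [0x19, 0xb8, 0xd4, 0x19, 0x2e, 0xd4, 0x8d, 0xd4]
t3 = [0xd4, 0x8d, 0xd4, 0x2e, 0x19, 0xd4, 0xb8, 0x19]

RES = [ 0xd4  0x8d  0xd4  0x2e  0x19  0xd4  0xb8  0x19 ]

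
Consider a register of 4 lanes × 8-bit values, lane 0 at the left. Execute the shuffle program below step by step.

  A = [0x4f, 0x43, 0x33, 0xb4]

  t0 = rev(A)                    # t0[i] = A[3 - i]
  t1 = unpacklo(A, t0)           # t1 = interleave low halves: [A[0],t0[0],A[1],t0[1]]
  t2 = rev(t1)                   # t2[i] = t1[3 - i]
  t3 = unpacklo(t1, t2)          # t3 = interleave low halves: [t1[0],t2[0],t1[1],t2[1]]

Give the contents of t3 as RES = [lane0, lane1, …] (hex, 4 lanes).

RES = [ 0x4f  0x33  0xb4  0x43 ]

→ t0 |b4|33|43|4f|
→ t1 |4f|b4|43|33|
→ t2 |33|43|b4|4f|
→ t3 |4f|33|b4|43|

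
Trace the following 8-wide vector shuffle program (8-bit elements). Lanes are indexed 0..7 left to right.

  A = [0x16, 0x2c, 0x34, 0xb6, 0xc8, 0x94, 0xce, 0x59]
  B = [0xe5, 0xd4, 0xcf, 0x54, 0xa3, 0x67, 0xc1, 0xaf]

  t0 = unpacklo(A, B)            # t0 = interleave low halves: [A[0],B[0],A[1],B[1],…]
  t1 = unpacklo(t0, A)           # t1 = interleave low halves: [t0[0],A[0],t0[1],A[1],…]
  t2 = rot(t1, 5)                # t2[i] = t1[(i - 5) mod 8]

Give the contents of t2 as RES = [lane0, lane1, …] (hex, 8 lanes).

RES = [0x2c, 0x2c, 0x34, 0xd4, 0xb6, 0x16, 0x16, 0xe5]

  t0: 16 e5 2c d4 34 cf b6 54
  t1: 16 16 e5 2c 2c 34 d4 b6
  t2: 2c 2c 34 d4 b6 16 16 e5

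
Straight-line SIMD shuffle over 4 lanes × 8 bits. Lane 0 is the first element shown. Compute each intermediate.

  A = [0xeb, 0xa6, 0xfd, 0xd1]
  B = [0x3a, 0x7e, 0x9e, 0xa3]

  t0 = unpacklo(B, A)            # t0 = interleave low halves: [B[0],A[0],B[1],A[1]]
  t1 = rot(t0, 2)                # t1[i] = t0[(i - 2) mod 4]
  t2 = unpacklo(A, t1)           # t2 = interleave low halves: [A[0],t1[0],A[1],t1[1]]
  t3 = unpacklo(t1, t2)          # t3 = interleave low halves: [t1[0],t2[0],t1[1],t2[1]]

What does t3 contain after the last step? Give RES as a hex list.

RES = [0x7e, 0xeb, 0xa6, 0x7e]

  t0: 3a eb 7e a6
  t1: 7e a6 3a eb
  t2: eb 7e a6 a6
  t3: 7e eb a6 7e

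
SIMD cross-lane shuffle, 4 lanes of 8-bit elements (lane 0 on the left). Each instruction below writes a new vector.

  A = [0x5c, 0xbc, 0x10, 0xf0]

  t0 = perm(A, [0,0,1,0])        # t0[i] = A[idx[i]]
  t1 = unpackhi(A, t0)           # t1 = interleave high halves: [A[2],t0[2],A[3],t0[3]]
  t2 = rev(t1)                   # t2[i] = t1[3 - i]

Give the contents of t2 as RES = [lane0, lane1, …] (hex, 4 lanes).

t0 = [0x5c, 0x5c, 0xbc, 0x5c]
t1 = [0x10, 0xbc, 0xf0, 0x5c]
t2 = [0x5c, 0xf0, 0xbc, 0x10]

RES = [0x5c, 0xf0, 0xbc, 0x10]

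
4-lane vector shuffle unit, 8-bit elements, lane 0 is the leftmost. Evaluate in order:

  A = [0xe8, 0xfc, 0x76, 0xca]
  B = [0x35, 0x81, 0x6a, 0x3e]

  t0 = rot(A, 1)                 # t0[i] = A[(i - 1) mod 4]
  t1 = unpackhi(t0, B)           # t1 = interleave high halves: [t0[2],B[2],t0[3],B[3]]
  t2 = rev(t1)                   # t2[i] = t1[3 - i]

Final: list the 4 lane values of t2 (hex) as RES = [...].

RES = [0x3e, 0x76, 0x6a, 0xfc]

→ t0 |ca|e8|fc|76|
→ t1 |fc|6a|76|3e|
→ t2 |3e|76|6a|fc|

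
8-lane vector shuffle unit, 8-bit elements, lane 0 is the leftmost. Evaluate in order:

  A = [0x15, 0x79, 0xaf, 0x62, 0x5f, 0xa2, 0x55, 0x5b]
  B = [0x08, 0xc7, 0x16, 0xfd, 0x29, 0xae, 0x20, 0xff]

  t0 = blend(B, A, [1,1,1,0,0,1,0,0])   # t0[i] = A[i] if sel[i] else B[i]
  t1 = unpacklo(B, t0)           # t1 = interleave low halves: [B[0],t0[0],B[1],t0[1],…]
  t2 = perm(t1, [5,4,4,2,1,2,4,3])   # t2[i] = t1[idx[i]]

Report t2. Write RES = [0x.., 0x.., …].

RES = [ 0xaf  0x16  0x16  0xc7  0x15  0xc7  0x16  0x79 ]

  t0: 15 79 af fd 29 a2 20 ff
  t1: 08 15 c7 79 16 af fd fd
  t2: af 16 16 c7 15 c7 16 79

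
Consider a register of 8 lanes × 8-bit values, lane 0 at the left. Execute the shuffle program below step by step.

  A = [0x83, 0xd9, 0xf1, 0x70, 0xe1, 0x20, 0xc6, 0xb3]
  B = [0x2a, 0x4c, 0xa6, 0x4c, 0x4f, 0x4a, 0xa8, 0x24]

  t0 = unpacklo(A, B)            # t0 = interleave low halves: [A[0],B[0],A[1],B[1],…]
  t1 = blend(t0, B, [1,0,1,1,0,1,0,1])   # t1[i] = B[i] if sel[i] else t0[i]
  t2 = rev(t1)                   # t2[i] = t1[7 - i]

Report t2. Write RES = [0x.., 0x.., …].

RES = [ 0x24  0x70  0x4a  0xf1  0x4c  0xa6  0x2a  0x2a ]

t0 = [0x83, 0x2a, 0xd9, 0x4c, 0xf1, 0xa6, 0x70, 0x4c]
t1 = [0x2a, 0x2a, 0xa6, 0x4c, 0xf1, 0x4a, 0x70, 0x24]
t2 = [0x24, 0x70, 0x4a, 0xf1, 0x4c, 0xa6, 0x2a, 0x2a]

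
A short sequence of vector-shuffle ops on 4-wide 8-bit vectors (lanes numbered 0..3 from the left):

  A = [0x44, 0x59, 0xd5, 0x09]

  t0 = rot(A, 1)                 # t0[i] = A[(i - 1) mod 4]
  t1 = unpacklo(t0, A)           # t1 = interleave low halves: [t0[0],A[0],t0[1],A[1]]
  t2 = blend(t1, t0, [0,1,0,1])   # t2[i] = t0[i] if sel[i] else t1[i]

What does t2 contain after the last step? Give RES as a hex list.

  t0: 09 44 59 d5
  t1: 09 44 44 59
  t2: 09 44 44 d5

RES = [0x09, 0x44, 0x44, 0xd5]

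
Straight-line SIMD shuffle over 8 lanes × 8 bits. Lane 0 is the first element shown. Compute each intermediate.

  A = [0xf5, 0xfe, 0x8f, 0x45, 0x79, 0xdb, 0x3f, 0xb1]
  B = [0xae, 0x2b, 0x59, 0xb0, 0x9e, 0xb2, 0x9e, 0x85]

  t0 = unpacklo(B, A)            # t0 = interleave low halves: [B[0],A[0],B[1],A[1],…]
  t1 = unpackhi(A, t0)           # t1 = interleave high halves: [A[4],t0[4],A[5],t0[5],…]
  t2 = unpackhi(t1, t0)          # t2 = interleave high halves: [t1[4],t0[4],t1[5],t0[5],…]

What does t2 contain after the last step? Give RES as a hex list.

t0 = [0xae, 0xf5, 0x2b, 0xfe, 0x59, 0x8f, 0xb0, 0x45]
t1 = [0x79, 0x59, 0xdb, 0x8f, 0x3f, 0xb0, 0xb1, 0x45]
t2 = [0x3f, 0x59, 0xb0, 0x8f, 0xb1, 0xb0, 0x45, 0x45]

RES = [ 0x3f  0x59  0xb0  0x8f  0xb1  0xb0  0x45  0x45 ]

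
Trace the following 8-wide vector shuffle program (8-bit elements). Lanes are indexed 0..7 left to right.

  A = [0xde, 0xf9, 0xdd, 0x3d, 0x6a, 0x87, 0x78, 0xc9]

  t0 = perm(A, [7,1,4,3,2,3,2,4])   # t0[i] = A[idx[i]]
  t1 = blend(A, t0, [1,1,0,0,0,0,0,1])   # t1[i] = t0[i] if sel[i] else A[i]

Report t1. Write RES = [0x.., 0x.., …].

t0 = [0xc9, 0xf9, 0x6a, 0x3d, 0xdd, 0x3d, 0xdd, 0x6a]
t1 = [0xc9, 0xf9, 0xdd, 0x3d, 0x6a, 0x87, 0x78, 0x6a]

RES = [ 0xc9  0xf9  0xdd  0x3d  0x6a  0x87  0x78  0x6a ]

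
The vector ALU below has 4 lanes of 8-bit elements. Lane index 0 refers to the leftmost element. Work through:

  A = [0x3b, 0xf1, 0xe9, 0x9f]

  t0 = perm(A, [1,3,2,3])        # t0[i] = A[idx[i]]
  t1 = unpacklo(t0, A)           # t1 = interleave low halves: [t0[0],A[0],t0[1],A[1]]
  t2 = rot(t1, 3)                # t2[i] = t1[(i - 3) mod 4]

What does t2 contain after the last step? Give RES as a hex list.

t0 = [0xf1, 0x9f, 0xe9, 0x9f]
t1 = [0xf1, 0x3b, 0x9f, 0xf1]
t2 = [0x3b, 0x9f, 0xf1, 0xf1]

RES = [0x3b, 0x9f, 0xf1, 0xf1]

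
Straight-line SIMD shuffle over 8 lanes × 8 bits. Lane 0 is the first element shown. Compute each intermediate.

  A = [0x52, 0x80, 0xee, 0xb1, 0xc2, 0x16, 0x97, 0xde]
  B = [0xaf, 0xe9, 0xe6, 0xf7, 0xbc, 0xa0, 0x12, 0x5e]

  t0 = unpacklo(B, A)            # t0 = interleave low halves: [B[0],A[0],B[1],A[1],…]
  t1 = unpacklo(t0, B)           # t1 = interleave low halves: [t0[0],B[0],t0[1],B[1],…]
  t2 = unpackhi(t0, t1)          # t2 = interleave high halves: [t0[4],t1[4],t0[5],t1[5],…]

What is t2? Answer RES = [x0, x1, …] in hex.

RES = [0xe6, 0xe9, 0xee, 0xe6, 0xf7, 0x80, 0xb1, 0xf7]

→ t0 |af|52|e9|80|e6|ee|f7|b1|
→ t1 |af|af|52|e9|e9|e6|80|f7|
→ t2 |e6|e9|ee|e6|f7|80|b1|f7|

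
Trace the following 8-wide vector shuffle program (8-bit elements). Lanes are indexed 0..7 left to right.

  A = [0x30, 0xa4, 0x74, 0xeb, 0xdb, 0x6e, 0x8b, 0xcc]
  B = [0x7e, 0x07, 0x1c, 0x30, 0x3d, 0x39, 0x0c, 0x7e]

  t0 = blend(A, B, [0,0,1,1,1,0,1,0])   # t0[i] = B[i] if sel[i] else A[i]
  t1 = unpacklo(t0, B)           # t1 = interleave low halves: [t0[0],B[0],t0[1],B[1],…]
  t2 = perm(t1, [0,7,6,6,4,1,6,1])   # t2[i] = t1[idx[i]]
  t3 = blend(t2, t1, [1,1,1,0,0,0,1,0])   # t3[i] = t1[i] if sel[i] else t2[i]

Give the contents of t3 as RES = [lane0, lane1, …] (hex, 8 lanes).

RES = [0x30, 0x7e, 0xa4, 0x30, 0x1c, 0x7e, 0x30, 0x7e]

t0 = [0x30, 0xa4, 0x1c, 0x30, 0x3d, 0x6e, 0x0c, 0xcc]
t1 = [0x30, 0x7e, 0xa4, 0x07, 0x1c, 0x1c, 0x30, 0x30]
t2 = [0x30, 0x30, 0x30, 0x30, 0x1c, 0x7e, 0x30, 0x7e]
t3 = [0x30, 0x7e, 0xa4, 0x30, 0x1c, 0x7e, 0x30, 0x7e]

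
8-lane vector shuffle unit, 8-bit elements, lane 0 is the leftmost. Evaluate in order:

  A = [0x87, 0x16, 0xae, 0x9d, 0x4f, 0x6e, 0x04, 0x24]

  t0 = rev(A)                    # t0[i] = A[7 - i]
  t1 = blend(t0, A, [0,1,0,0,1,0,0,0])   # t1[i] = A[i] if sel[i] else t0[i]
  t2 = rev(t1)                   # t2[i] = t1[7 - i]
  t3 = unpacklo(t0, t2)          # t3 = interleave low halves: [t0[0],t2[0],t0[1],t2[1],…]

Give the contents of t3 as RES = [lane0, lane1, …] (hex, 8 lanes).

RES = [ 0x24  0x87  0x04  0x16  0x6e  0xae  0x4f  0x4f ]

→ t0 |24|04|6e|4f|9d|ae|16|87|
→ t1 |24|16|6e|4f|4f|ae|16|87|
→ t2 |87|16|ae|4f|4f|6e|16|24|
→ t3 |24|87|04|16|6e|ae|4f|4f|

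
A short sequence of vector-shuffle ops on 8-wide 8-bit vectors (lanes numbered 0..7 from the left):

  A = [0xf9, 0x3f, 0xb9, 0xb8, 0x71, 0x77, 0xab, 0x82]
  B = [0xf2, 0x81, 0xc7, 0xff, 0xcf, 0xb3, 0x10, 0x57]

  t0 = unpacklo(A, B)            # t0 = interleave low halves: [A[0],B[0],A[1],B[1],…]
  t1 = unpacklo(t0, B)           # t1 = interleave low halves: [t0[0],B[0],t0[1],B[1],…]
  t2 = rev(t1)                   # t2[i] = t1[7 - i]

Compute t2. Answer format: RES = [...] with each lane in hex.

RES = [ 0xff  0x81  0xc7  0x3f  0x81  0xf2  0xf2  0xf9 ]

  t0: f9 f2 3f 81 b9 c7 b8 ff
  t1: f9 f2 f2 81 3f c7 81 ff
  t2: ff 81 c7 3f 81 f2 f2 f9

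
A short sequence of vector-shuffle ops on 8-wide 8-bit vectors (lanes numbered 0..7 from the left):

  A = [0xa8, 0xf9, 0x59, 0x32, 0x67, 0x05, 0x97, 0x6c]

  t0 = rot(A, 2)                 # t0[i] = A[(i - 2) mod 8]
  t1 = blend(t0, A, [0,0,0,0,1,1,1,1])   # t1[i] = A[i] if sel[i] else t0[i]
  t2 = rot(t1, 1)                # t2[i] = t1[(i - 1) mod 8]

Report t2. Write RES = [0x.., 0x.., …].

  t0: 97 6c a8 f9 59 32 67 05
  t1: 97 6c a8 f9 67 05 97 6c
  t2: 6c 97 6c a8 f9 67 05 97

RES = [ 0x6c  0x97  0x6c  0xa8  0xf9  0x67  0x05  0x97 ]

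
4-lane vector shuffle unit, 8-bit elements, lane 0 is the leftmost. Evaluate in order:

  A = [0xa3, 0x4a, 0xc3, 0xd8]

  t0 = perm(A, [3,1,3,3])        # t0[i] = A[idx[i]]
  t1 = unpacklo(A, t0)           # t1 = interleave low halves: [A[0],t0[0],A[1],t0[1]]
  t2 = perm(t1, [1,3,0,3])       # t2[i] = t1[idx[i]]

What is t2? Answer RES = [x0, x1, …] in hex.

  t0: d8 4a d8 d8
  t1: a3 d8 4a 4a
  t2: d8 4a a3 4a

RES = [0xd8, 0x4a, 0xa3, 0x4a]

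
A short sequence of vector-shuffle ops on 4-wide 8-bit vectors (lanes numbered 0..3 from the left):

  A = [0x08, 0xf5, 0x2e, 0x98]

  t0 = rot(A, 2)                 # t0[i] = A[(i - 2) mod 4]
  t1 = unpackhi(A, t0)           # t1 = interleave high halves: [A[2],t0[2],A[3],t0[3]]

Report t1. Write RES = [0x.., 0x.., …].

  t0: 2e 98 08 f5
  t1: 2e 08 98 f5

RES = [ 0x2e  0x08  0x98  0xf5 ]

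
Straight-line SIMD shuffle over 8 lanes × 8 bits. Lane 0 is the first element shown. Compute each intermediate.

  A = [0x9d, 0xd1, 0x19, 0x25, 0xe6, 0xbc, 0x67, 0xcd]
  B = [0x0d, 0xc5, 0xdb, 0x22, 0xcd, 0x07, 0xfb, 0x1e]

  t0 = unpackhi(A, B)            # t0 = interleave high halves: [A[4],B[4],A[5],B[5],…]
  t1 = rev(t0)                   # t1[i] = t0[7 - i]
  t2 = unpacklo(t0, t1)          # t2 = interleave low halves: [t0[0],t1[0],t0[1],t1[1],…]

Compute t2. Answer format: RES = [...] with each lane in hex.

RES = [0xe6, 0x1e, 0xcd, 0xcd, 0xbc, 0xfb, 0x07, 0x67]

  t0: e6 cd bc 07 67 fb cd 1e
  t1: 1e cd fb 67 07 bc cd e6
  t2: e6 1e cd cd bc fb 07 67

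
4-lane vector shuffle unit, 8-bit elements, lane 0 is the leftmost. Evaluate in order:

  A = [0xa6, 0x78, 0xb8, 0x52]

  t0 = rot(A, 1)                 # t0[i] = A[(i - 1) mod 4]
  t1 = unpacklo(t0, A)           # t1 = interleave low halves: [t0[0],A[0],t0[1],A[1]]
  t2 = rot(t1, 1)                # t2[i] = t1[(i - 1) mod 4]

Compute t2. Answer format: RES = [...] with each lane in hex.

RES = [ 0x78  0x52  0xa6  0xa6 ]

t0 = [0x52, 0xa6, 0x78, 0xb8]
t1 = [0x52, 0xa6, 0xa6, 0x78]
t2 = [0x78, 0x52, 0xa6, 0xa6]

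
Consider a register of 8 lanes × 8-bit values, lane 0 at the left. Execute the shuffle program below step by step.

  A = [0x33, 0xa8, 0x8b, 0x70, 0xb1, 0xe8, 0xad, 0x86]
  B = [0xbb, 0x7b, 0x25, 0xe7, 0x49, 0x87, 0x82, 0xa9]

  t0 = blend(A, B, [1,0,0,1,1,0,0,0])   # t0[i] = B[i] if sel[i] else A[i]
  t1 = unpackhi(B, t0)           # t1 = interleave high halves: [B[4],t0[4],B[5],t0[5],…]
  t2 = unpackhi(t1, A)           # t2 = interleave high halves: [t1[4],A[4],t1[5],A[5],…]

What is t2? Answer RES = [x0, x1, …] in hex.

t0 = [0xbb, 0xa8, 0x8b, 0xe7, 0x49, 0xe8, 0xad, 0x86]
t1 = [0x49, 0x49, 0x87, 0xe8, 0x82, 0xad, 0xa9, 0x86]
t2 = [0x82, 0xb1, 0xad, 0xe8, 0xa9, 0xad, 0x86, 0x86]

RES = [0x82, 0xb1, 0xad, 0xe8, 0xa9, 0xad, 0x86, 0x86]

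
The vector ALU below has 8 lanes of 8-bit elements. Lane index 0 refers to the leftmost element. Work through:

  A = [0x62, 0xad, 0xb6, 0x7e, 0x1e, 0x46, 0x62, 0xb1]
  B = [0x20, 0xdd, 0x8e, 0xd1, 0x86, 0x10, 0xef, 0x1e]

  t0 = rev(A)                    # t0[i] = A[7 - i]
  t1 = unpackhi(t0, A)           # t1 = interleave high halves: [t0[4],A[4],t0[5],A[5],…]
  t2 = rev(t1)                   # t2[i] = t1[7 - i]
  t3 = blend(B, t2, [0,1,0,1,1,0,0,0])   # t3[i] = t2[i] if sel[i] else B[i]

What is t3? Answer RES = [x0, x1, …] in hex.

t0 = [0xb1, 0x62, 0x46, 0x1e, 0x7e, 0xb6, 0xad, 0x62]
t1 = [0x7e, 0x1e, 0xb6, 0x46, 0xad, 0x62, 0x62, 0xb1]
t2 = [0xb1, 0x62, 0x62, 0xad, 0x46, 0xb6, 0x1e, 0x7e]
t3 = [0x20, 0x62, 0x8e, 0xad, 0x46, 0x10, 0xef, 0x1e]

RES = [ 0x20  0x62  0x8e  0xad  0x46  0x10  0xef  0x1e ]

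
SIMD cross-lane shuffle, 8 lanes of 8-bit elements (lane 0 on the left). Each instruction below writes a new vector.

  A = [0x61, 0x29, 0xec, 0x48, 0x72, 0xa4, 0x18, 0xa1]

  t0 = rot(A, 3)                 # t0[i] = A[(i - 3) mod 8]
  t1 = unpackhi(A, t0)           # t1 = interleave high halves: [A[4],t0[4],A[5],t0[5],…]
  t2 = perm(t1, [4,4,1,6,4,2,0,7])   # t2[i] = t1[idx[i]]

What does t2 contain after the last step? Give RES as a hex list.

  t0: a4 18 a1 61 29 ec 48 72
  t1: 72 29 a4 ec 18 48 a1 72
  t2: 18 18 29 a1 18 a4 72 72

RES = [ 0x18  0x18  0x29  0xa1  0x18  0xa4  0x72  0x72 ]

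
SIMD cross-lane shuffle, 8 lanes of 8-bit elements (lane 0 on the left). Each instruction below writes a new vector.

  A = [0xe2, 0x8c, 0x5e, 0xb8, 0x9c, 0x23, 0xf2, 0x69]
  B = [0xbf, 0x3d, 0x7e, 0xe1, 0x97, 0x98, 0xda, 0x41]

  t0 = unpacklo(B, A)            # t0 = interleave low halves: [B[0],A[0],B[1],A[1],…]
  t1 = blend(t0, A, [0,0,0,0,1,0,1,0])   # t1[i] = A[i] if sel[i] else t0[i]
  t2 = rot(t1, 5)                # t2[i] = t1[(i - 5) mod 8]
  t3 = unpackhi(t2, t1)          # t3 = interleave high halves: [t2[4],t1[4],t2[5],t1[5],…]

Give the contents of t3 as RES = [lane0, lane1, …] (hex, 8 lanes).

→ t0 |bf|e2|3d|8c|7e|5e|e1|b8|
→ t1 |bf|e2|3d|8c|9c|5e|f2|b8|
→ t2 |8c|9c|5e|f2|b8|bf|e2|3d|
→ t3 |b8|9c|bf|5e|e2|f2|3d|b8|

RES = [ 0xb8  0x9c  0xbf  0x5e  0xe2  0xf2  0x3d  0xb8 ]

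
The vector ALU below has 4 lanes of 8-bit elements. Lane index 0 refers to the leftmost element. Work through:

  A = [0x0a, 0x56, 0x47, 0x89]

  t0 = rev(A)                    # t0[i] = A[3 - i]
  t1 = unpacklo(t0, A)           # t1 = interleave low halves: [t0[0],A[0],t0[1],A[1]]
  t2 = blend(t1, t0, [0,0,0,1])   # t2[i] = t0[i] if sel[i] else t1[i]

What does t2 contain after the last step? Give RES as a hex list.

  t0: 89 47 56 0a
  t1: 89 0a 47 56
  t2: 89 0a 47 0a

RES = [ 0x89  0x0a  0x47  0x0a ]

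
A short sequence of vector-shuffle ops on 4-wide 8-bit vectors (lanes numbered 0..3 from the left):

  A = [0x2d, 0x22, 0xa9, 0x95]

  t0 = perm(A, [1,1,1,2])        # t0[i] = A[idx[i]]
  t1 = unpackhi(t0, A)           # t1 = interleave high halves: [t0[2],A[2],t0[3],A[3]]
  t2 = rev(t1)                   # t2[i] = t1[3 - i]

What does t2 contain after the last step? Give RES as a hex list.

RES = [0x95, 0xa9, 0xa9, 0x22]

  t0: 22 22 22 a9
  t1: 22 a9 a9 95
  t2: 95 a9 a9 22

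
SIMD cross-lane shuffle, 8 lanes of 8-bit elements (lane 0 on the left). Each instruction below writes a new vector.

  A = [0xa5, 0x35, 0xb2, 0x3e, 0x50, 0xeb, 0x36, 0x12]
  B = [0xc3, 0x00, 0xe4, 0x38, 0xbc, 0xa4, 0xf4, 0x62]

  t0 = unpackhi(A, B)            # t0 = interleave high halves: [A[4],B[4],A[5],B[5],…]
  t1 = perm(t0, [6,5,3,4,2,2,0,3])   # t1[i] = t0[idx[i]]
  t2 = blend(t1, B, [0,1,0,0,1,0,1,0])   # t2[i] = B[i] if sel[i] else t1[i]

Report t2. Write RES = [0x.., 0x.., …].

→ t0 |50|bc|eb|a4|36|f4|12|62|
→ t1 |12|f4|a4|36|eb|eb|50|a4|
→ t2 |12|00|a4|36|bc|eb|f4|a4|

RES = [0x12, 0x00, 0xa4, 0x36, 0xbc, 0xeb, 0xf4, 0xa4]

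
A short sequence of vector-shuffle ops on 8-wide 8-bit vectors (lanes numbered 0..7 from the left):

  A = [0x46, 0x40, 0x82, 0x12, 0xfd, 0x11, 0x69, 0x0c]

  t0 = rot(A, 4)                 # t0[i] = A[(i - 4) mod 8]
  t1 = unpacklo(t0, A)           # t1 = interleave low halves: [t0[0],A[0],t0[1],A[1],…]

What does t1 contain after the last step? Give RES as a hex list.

RES = [0xfd, 0x46, 0x11, 0x40, 0x69, 0x82, 0x0c, 0x12]

t0 = [0xfd, 0x11, 0x69, 0x0c, 0x46, 0x40, 0x82, 0x12]
t1 = [0xfd, 0x46, 0x11, 0x40, 0x69, 0x82, 0x0c, 0x12]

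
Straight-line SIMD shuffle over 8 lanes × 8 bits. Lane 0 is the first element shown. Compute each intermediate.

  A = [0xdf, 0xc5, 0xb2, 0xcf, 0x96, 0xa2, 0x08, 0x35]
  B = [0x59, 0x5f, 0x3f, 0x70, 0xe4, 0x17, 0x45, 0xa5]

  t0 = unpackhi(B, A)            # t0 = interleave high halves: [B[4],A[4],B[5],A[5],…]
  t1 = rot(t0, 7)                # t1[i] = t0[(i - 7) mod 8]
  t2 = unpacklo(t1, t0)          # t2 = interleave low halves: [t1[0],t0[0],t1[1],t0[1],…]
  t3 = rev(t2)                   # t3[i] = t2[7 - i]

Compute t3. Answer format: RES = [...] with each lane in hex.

t0 = [0xe4, 0x96, 0x17, 0xa2, 0x45, 0x08, 0xa5, 0x35]
t1 = [0x96, 0x17, 0xa2, 0x45, 0x08, 0xa5, 0x35, 0xe4]
t2 = [0x96, 0xe4, 0x17, 0x96, 0xa2, 0x17, 0x45, 0xa2]
t3 = [0xa2, 0x45, 0x17, 0xa2, 0x96, 0x17, 0xe4, 0x96]

RES = [ 0xa2  0x45  0x17  0xa2  0x96  0x17  0xe4  0x96 ]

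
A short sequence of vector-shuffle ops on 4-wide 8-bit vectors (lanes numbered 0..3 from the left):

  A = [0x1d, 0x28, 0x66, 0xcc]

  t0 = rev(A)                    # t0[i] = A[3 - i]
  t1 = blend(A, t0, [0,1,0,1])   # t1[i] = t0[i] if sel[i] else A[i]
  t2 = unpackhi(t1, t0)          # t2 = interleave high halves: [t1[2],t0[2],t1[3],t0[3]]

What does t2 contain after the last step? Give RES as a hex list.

  t0: cc 66 28 1d
  t1: 1d 66 66 1d
  t2: 66 28 1d 1d

RES = [ 0x66  0x28  0x1d  0x1d ]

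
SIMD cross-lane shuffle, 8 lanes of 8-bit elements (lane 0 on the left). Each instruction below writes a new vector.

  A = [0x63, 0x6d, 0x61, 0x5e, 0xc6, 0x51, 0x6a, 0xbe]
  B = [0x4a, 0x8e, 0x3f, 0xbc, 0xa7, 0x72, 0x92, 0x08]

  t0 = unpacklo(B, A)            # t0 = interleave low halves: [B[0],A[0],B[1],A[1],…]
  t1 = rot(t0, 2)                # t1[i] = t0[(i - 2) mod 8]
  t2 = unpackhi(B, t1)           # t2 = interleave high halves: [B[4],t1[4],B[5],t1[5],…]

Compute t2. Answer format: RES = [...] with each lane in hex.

RES = [ 0xa7  0x8e  0x72  0x6d  0x92  0x3f  0x08  0x61 ]

t0 = [0x4a, 0x63, 0x8e, 0x6d, 0x3f, 0x61, 0xbc, 0x5e]
t1 = [0xbc, 0x5e, 0x4a, 0x63, 0x8e, 0x6d, 0x3f, 0x61]
t2 = [0xa7, 0x8e, 0x72, 0x6d, 0x92, 0x3f, 0x08, 0x61]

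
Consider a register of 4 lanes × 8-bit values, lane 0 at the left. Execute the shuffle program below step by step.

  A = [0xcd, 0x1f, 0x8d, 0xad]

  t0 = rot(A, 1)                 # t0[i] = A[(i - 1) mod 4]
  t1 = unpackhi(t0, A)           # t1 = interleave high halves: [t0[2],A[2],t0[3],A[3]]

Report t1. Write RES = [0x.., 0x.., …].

RES = [ 0x1f  0x8d  0x8d  0xad ]

→ t0 |ad|cd|1f|8d|
→ t1 |1f|8d|8d|ad|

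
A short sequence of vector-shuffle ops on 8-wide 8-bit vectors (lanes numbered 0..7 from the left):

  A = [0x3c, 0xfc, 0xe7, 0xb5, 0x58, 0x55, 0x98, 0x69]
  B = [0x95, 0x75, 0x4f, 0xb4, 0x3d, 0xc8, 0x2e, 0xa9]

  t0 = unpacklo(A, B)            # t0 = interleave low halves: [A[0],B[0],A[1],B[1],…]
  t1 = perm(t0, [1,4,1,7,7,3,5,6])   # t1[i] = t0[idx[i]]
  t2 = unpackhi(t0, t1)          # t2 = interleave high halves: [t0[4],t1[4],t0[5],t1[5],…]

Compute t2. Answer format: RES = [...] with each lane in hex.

t0 = [0x3c, 0x95, 0xfc, 0x75, 0xe7, 0x4f, 0xb5, 0xb4]
t1 = [0x95, 0xe7, 0x95, 0xb4, 0xb4, 0x75, 0x4f, 0xb5]
t2 = [0xe7, 0xb4, 0x4f, 0x75, 0xb5, 0x4f, 0xb4, 0xb5]

RES = [0xe7, 0xb4, 0x4f, 0x75, 0xb5, 0x4f, 0xb4, 0xb5]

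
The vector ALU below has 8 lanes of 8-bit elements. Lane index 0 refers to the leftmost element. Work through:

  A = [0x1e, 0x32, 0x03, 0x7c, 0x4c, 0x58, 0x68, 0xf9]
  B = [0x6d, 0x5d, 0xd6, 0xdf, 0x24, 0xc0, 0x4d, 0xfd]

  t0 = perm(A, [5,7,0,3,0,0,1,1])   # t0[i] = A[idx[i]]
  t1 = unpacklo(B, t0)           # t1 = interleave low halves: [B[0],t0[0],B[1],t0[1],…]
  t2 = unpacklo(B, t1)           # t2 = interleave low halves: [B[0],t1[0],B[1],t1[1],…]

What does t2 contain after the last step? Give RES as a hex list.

RES = [0x6d, 0x6d, 0x5d, 0x58, 0xd6, 0x5d, 0xdf, 0xf9]

→ t0 |58|f9|1e|7c|1e|1e|32|32|
→ t1 |6d|58|5d|f9|d6|1e|df|7c|
→ t2 |6d|6d|5d|58|d6|5d|df|f9|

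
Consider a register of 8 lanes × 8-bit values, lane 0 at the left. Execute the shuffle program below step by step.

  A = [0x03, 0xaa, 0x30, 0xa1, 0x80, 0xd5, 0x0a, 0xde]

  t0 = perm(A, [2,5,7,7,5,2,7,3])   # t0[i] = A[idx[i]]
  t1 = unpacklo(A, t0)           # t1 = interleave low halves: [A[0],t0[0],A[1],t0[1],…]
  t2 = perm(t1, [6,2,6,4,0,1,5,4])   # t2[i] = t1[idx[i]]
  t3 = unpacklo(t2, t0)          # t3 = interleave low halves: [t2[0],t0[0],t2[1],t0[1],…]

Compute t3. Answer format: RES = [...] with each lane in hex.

RES = [0xa1, 0x30, 0xaa, 0xd5, 0xa1, 0xde, 0x30, 0xde]

t0 = [0x30, 0xd5, 0xde, 0xde, 0xd5, 0x30, 0xde, 0xa1]
t1 = [0x03, 0x30, 0xaa, 0xd5, 0x30, 0xde, 0xa1, 0xde]
t2 = [0xa1, 0xaa, 0xa1, 0x30, 0x03, 0x30, 0xde, 0x30]
t3 = [0xa1, 0x30, 0xaa, 0xd5, 0xa1, 0xde, 0x30, 0xde]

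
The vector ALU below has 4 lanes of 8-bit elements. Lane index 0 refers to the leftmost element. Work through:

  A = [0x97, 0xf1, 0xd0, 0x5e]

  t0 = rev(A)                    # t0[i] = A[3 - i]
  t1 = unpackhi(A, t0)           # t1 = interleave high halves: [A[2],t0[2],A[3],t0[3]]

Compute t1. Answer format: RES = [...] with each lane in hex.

RES = [ 0xd0  0xf1  0x5e  0x97 ]

  t0: 5e d0 f1 97
  t1: d0 f1 5e 97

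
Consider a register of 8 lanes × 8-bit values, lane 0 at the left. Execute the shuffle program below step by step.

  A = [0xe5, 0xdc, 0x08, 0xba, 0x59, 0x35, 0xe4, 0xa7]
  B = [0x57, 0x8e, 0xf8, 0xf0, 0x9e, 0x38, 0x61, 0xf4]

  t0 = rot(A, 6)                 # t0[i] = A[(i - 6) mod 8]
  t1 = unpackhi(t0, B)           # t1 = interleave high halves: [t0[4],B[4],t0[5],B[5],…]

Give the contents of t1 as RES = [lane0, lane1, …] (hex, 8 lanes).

RES = [0xe4, 0x9e, 0xa7, 0x38, 0xe5, 0x61, 0xdc, 0xf4]

→ t0 |08|ba|59|35|e4|a7|e5|dc|
→ t1 |e4|9e|a7|38|e5|61|dc|f4|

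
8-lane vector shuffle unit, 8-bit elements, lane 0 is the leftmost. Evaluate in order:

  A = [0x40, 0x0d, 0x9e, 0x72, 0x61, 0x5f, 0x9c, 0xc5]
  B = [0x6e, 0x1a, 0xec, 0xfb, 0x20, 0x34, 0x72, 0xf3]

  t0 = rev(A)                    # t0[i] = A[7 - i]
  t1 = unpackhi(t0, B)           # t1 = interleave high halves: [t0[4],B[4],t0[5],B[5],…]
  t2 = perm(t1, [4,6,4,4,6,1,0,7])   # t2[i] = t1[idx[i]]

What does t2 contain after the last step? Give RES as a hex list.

RES = [ 0x0d  0x40  0x0d  0x0d  0x40  0x20  0x72  0xf3 ]

  t0: c5 9c 5f 61 72 9e 0d 40
  t1: 72 20 9e 34 0d 72 40 f3
  t2: 0d 40 0d 0d 40 20 72 f3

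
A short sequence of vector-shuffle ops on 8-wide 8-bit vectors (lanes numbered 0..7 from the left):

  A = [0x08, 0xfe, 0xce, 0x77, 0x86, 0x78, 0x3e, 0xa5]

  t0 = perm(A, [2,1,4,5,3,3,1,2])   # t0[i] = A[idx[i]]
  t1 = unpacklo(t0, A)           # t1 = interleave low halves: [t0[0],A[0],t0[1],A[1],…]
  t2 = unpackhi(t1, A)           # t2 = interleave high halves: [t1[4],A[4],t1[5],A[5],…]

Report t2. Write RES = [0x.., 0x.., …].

RES = [ 0x86  0x86  0xce  0x78  0x78  0x3e  0x77  0xa5 ]

→ t0 |ce|fe|86|78|77|77|fe|ce|
→ t1 |ce|08|fe|fe|86|ce|78|77|
→ t2 |86|86|ce|78|78|3e|77|a5|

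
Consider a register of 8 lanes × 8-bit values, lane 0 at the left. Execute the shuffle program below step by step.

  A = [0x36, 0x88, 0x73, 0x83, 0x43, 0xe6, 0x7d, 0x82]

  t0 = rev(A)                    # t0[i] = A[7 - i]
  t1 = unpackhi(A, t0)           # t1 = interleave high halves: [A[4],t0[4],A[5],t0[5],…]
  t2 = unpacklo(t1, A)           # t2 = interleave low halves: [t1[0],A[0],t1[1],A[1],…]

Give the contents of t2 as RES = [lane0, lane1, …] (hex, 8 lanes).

RES = [0x43, 0x36, 0x83, 0x88, 0xe6, 0x73, 0x73, 0x83]

  t0: 82 7d e6 43 83 73 88 36
  t1: 43 83 e6 73 7d 88 82 36
  t2: 43 36 83 88 e6 73 73 83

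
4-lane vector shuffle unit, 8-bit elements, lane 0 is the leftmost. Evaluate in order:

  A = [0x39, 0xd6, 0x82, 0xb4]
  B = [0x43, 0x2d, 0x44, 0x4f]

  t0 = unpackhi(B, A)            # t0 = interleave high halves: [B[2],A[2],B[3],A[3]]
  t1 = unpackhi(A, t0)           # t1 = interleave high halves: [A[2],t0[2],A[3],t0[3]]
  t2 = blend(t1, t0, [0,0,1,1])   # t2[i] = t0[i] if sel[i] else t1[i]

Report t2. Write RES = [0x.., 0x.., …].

RES = [0x82, 0x4f, 0x4f, 0xb4]

t0 = [0x44, 0x82, 0x4f, 0xb4]
t1 = [0x82, 0x4f, 0xb4, 0xb4]
t2 = [0x82, 0x4f, 0x4f, 0xb4]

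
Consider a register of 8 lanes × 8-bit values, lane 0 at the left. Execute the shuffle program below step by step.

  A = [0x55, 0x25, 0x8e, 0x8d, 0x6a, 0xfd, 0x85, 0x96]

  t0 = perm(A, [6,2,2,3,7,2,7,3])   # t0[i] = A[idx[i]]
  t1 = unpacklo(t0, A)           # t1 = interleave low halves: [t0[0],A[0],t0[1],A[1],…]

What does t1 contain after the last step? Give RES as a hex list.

t0 = [0x85, 0x8e, 0x8e, 0x8d, 0x96, 0x8e, 0x96, 0x8d]
t1 = [0x85, 0x55, 0x8e, 0x25, 0x8e, 0x8e, 0x8d, 0x8d]

RES = [0x85, 0x55, 0x8e, 0x25, 0x8e, 0x8e, 0x8d, 0x8d]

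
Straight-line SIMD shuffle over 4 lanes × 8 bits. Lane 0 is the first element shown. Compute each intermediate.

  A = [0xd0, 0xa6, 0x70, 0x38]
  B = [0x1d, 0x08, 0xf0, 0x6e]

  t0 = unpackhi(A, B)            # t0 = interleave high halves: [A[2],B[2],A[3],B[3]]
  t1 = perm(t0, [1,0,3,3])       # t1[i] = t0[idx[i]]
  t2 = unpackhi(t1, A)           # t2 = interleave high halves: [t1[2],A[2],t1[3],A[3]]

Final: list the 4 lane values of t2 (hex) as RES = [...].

RES = [ 0x6e  0x70  0x6e  0x38 ]

  t0: 70 f0 38 6e
  t1: f0 70 6e 6e
  t2: 6e 70 6e 38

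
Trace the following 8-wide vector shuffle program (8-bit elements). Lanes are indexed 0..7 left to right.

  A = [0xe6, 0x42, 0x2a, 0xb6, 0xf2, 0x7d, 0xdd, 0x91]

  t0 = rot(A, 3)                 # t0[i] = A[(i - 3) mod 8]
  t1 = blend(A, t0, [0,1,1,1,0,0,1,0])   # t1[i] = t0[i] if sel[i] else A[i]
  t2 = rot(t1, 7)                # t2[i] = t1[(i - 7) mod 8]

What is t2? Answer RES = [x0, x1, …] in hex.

RES = [ 0xdd  0x91  0xe6  0xf2  0x7d  0xb6  0x91  0xe6 ]

→ t0 |7d|dd|91|e6|42|2a|b6|f2|
→ t1 |e6|dd|91|e6|f2|7d|b6|91|
→ t2 |dd|91|e6|f2|7d|b6|91|e6|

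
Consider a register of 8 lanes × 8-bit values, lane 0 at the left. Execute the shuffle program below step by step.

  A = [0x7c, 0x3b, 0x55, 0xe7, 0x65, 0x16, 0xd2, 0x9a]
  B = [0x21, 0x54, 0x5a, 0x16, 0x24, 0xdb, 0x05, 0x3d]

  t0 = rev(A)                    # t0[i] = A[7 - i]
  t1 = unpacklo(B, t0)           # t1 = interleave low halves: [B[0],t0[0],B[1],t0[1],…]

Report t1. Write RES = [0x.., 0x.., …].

  t0: 9a d2 16 65 e7 55 3b 7c
  t1: 21 9a 54 d2 5a 16 16 65

RES = [0x21, 0x9a, 0x54, 0xd2, 0x5a, 0x16, 0x16, 0x65]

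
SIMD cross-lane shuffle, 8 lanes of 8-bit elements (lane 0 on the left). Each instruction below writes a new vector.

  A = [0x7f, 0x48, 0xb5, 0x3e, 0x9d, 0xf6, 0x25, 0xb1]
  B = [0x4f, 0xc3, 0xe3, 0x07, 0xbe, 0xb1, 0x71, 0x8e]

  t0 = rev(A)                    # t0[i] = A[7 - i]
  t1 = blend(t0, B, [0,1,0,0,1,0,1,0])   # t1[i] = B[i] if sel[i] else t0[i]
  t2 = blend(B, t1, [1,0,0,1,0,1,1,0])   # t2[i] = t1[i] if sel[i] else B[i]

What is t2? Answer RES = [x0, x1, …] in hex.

→ t0 |b1|25|f6|9d|3e|b5|48|7f|
→ t1 |b1|c3|f6|9d|be|b5|71|7f|
→ t2 |b1|c3|e3|9d|be|b5|71|8e|

RES = [ 0xb1  0xc3  0xe3  0x9d  0xbe  0xb5  0x71  0x8e ]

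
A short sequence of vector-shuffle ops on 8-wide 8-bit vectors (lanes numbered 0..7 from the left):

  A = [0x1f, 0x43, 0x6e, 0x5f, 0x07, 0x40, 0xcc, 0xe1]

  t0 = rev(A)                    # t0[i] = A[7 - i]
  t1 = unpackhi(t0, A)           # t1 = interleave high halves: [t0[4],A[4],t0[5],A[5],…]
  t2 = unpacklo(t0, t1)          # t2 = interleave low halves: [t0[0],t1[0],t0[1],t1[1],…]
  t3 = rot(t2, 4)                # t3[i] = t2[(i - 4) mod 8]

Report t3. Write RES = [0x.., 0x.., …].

RES = [ 0x40  0x6e  0x07  0x40  0xe1  0x5f  0xcc  0x07 ]

t0 = [0xe1, 0xcc, 0x40, 0x07, 0x5f, 0x6e, 0x43, 0x1f]
t1 = [0x5f, 0x07, 0x6e, 0x40, 0x43, 0xcc, 0x1f, 0xe1]
t2 = [0xe1, 0x5f, 0xcc, 0x07, 0x40, 0x6e, 0x07, 0x40]
t3 = [0x40, 0x6e, 0x07, 0x40, 0xe1, 0x5f, 0xcc, 0x07]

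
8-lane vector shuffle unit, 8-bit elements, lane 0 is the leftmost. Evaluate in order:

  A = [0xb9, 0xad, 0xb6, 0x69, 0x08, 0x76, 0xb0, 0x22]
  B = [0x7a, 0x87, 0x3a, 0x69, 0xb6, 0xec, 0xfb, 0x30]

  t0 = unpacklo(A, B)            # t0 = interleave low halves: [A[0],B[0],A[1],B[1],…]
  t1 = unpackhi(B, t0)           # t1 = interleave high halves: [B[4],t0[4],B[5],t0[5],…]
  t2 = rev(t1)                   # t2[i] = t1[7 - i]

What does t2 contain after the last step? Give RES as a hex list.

RES = [ 0x69  0x30  0x69  0xfb  0x3a  0xec  0xb6  0xb6 ]

  t0: b9 7a ad 87 b6 3a 69 69
  t1: b6 b6 ec 3a fb 69 30 69
  t2: 69 30 69 fb 3a ec b6 b6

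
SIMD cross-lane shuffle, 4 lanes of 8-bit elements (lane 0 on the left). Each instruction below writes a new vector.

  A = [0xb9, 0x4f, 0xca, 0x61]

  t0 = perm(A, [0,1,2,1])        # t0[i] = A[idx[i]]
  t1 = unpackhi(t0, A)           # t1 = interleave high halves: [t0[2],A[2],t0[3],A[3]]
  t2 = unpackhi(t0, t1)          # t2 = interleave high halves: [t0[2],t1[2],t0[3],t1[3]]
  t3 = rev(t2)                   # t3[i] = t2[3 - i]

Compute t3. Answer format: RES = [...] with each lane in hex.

RES = [ 0x61  0x4f  0x4f  0xca ]

  t0: b9 4f ca 4f
  t1: ca ca 4f 61
  t2: ca 4f 4f 61
  t3: 61 4f 4f ca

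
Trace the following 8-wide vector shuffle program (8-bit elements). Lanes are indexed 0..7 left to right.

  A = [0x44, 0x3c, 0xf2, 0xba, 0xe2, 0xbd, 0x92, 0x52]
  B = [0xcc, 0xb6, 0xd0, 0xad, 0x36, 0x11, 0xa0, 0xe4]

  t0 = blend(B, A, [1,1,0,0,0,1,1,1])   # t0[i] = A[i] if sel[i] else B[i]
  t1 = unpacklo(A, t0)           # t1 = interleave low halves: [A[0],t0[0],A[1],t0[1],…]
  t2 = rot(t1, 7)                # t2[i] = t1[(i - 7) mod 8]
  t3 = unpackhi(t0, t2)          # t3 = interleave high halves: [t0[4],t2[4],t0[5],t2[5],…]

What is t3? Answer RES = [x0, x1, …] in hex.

RES = [ 0x36  0xd0  0xbd  0xba  0x92  0xad  0x52  0x44 ]

  t0: 44 3c d0 ad 36 bd 92 52
  t1: 44 44 3c 3c f2 d0 ba ad
  t2: 44 3c 3c f2 d0 ba ad 44
  t3: 36 d0 bd ba 92 ad 52 44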